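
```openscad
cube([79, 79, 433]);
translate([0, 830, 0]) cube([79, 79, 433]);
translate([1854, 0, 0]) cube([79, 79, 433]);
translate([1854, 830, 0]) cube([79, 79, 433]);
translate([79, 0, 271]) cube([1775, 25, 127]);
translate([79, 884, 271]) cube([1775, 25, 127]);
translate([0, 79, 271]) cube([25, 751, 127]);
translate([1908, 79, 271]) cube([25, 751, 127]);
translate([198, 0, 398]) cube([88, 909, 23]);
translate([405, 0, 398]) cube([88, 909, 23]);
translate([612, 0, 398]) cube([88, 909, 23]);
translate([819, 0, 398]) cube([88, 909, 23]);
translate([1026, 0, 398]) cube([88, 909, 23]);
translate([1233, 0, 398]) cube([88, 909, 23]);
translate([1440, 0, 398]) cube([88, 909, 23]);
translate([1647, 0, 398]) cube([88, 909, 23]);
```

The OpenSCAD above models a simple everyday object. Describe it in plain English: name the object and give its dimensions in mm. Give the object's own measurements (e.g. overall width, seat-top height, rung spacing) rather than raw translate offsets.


A bed frame 1933 mm long (x) by 909 mm wide (y). Four 79×79 mm corner posts, 433 mm tall, at the corners of the footprint. Four rails of 25 mm thickness and 127 mm height run between adjacent posts with their undersides at z = 271 mm, their outer faces flush with the outside of the frame (the two x-running rails run between the posts' inner faces; the two y-running rails run between the posts' inner faces). 8 slats, each 88 mm wide (x) and 23 mm thick, lie across the top of the two x-running rails, running the full 909 mm width of the frame in y; along x they sit between the end posts with a 119 mm gap after the −x posts and between neighbouring slats and before the +x posts.


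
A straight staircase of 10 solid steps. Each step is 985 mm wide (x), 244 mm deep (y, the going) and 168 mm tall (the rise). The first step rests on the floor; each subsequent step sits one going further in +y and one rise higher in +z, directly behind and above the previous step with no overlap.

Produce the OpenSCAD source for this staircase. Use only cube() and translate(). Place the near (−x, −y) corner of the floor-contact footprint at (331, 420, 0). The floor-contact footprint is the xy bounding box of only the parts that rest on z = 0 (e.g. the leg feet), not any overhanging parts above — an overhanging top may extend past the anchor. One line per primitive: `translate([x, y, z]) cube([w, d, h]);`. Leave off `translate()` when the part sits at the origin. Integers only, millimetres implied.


translate([331, 420, 0]) cube([985, 244, 168]);
translate([331, 664, 168]) cube([985, 244, 168]);
translate([331, 908, 336]) cube([985, 244, 168]);
translate([331, 1152, 504]) cube([985, 244, 168]);
translate([331, 1396, 672]) cube([985, 244, 168]);
translate([331, 1640, 840]) cube([985, 244, 168]);
translate([331, 1884, 1008]) cube([985, 244, 168]);
translate([331, 2128, 1176]) cube([985, 244, 168]);
translate([331, 2372, 1344]) cube([985, 244, 168]);
translate([331, 2616, 1512]) cube([985, 244, 168]);


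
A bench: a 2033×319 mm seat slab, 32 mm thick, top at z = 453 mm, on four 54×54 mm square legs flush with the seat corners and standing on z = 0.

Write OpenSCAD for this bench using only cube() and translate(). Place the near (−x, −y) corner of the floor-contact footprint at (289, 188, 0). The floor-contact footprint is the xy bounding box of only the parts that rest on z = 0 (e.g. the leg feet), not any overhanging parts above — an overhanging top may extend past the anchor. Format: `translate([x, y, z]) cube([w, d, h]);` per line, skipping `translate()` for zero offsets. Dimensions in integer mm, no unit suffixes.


translate([289, 188, 421]) cube([2033, 319, 32]);
translate([289, 188, 0]) cube([54, 54, 421]);
translate([289, 453, 0]) cube([54, 54, 421]);
translate([2268, 188, 0]) cube([54, 54, 421]);
translate([2268, 453, 0]) cube([54, 54, 421]);


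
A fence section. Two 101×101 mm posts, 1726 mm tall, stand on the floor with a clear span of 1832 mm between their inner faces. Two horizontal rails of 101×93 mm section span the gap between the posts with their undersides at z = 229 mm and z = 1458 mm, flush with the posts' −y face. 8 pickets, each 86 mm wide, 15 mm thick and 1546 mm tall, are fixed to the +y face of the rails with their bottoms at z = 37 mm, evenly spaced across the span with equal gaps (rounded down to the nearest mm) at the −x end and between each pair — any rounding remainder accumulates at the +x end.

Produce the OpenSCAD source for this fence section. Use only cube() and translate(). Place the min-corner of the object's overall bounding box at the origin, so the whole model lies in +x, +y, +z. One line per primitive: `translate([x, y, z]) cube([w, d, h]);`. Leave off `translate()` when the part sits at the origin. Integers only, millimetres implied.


cube([101, 101, 1726]);
translate([1933, 0, 0]) cube([101, 101, 1726]);
translate([101, 0, 229]) cube([1832, 101, 93]);
translate([101, 0, 1458]) cube([1832, 101, 93]);
translate([228, 101, 37]) cube([86, 15, 1546]);
translate([441, 101, 37]) cube([86, 15, 1546]);
translate([654, 101, 37]) cube([86, 15, 1546]);
translate([867, 101, 37]) cube([86, 15, 1546]);
translate([1080, 101, 37]) cube([86, 15, 1546]);
translate([1293, 101, 37]) cube([86, 15, 1546]);
translate([1506, 101, 37]) cube([86, 15, 1546]);
translate([1719, 101, 37]) cube([86, 15, 1546]);


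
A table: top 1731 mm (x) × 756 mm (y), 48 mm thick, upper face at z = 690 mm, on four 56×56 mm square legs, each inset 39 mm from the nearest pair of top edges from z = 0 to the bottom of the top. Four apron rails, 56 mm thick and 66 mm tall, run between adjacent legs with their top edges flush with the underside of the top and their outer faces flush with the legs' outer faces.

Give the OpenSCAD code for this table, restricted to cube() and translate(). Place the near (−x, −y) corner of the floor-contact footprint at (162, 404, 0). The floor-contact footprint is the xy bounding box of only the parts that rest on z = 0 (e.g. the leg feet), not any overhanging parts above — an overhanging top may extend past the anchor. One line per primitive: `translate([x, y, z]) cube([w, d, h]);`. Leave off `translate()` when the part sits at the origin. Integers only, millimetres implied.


// leg_h = 690 - 48 = 642
// apron z = 642 - 66 = 576
translate([123, 365, 642]) cube([1731, 756, 48]);
translate([162, 404, 0]) cube([56, 56, 642]);
translate([1759, 404, 0]) cube([56, 56, 642]);
translate([162, 1026, 0]) cube([56, 56, 642]);
translate([1759, 1026, 0]) cube([56, 56, 642]);
translate([218, 404, 576]) cube([1541, 56, 66]);
translate([218, 1026, 576]) cube([1541, 56, 66]);
translate([162, 460, 576]) cube([56, 566, 66]);
translate([1759, 460, 576]) cube([56, 566, 66]);


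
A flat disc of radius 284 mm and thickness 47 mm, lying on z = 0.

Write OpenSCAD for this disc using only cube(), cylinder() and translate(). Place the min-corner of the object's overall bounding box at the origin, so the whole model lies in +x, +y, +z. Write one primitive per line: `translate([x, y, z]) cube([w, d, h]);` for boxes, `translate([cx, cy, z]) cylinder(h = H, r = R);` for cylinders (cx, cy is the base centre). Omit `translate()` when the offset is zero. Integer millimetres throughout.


translate([284, 284, 0]) cylinder(h = 47, r = 284);


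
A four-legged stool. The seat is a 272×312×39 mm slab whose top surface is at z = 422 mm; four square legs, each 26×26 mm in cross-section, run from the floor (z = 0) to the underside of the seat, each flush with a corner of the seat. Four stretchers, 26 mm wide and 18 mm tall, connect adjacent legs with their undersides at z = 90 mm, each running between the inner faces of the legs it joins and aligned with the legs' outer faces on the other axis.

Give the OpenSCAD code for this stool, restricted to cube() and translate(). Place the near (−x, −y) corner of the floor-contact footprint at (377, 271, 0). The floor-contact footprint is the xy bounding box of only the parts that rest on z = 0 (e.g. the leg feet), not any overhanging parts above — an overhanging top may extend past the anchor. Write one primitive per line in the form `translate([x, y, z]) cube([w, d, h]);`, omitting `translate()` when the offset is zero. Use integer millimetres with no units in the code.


// leg_h = 422 - 39 = 383
// stretcher span = 272 - 2*26 = 220
translate([377, 271, 383]) cube([272, 312, 39]);
translate([377, 271, 0]) cube([26, 26, 383]);
translate([623, 271, 0]) cube([26, 26, 383]);
translate([377, 557, 0]) cube([26, 26, 383]);
translate([623, 557, 0]) cube([26, 26, 383]);
translate([403, 271, 90]) cube([220, 26, 18]);
translate([403, 557, 90]) cube([220, 26, 18]);
translate([377, 297, 90]) cube([26, 260, 18]);
translate([623, 297, 90]) cube([26, 260, 18]);


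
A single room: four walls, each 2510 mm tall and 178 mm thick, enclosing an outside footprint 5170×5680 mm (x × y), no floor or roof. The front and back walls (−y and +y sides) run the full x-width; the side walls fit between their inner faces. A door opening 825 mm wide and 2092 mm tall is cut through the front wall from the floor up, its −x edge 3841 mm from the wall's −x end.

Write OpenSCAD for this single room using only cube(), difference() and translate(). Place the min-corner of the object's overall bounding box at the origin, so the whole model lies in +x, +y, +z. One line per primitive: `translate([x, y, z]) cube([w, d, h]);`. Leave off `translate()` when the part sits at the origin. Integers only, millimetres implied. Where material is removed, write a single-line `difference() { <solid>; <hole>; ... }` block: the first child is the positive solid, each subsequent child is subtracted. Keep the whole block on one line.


difference() { cube([5170, 178, 2510]); translate([3841, 0, 0]) cube([825, 178, 2092]); }
translate([0, 5502, 0]) cube([5170, 178, 2510]);
translate([0, 178, 0]) cube([178, 5324, 2510]);
translate([4992, 178, 0]) cube([178, 5324, 2510]);


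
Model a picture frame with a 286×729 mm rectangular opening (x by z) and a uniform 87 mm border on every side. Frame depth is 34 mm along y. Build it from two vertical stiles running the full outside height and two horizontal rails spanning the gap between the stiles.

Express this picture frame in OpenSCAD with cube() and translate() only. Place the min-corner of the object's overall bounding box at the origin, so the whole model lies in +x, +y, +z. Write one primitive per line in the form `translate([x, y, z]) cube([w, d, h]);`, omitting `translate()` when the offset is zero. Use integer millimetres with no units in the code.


cube([87, 34, 903]);
translate([373, 0, 0]) cube([87, 34, 903]);
translate([87, 0, 0]) cube([286, 34, 87]);
translate([87, 0, 816]) cube([286, 34, 87]);


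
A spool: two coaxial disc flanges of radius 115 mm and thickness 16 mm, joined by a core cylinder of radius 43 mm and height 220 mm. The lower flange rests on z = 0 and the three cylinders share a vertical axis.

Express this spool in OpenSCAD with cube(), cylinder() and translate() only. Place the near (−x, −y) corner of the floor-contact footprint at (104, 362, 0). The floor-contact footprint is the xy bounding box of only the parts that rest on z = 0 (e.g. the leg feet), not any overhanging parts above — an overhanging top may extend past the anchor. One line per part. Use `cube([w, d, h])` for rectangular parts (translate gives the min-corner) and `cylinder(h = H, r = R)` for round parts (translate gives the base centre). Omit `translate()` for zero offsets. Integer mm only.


translate([219, 477, 0]) cylinder(h = 16, r = 115);
translate([219, 477, 16]) cylinder(h = 220, r = 43);
translate([219, 477, 236]) cylinder(h = 16, r = 115);


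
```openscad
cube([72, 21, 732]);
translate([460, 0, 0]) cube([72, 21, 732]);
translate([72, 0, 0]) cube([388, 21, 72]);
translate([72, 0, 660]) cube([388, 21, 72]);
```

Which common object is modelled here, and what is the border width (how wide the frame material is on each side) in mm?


A picture frame. The border width is 72 mm.

Four thin pieces enclosing a rectangular opening — a picture frame. The two full-height stiles are 732 mm tall; the top rail sits at z = 660 and is 72 mm tall, so the border above the opening is 732 − 660 = 72 mm, matching the stile x-width.


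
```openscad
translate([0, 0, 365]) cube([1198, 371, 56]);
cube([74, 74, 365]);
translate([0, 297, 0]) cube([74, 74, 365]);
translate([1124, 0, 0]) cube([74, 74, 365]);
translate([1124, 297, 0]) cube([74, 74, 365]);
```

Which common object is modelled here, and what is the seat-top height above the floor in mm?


A bench. The seat-top height is 421 mm.

A long slab on four corner posts — a bench. The slab sits at z = 365 with thickness 56, so the top is 365 + 56 = 421 mm.


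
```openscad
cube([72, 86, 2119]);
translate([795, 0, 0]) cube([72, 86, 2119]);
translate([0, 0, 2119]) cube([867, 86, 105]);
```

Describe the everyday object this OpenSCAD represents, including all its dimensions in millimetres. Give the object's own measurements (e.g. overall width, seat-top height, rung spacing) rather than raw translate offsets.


A door frame. The clear opening is 723 mm wide and 2119 mm high. Two 72 mm wide jambs, 86 mm deep, stand either side of the opening from the floor to the top of the opening. A 105 mm thick head sits across the top of both jambs, spanning the full outside width of the frame.


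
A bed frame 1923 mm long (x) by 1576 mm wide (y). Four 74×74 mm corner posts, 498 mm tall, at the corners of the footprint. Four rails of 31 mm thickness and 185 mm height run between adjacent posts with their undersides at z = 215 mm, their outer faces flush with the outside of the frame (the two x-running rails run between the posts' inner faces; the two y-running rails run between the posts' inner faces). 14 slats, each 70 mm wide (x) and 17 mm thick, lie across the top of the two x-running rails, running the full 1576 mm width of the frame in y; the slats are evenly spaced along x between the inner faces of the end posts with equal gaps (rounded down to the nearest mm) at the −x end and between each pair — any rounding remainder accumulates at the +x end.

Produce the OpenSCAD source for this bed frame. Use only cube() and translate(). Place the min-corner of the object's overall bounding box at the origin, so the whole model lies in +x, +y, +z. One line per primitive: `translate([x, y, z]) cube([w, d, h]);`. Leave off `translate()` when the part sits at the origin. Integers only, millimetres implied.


// slat z = rail_z + rail_h = 215 + 185 = 400
// slat gap = ⌊(1775 − 14·70) / 15⌋ = 53
cube([74, 74, 498]);
translate([0, 1502, 0]) cube([74, 74, 498]);
translate([1849, 0, 0]) cube([74, 74, 498]);
translate([1849, 1502, 0]) cube([74, 74, 498]);
translate([74, 0, 215]) cube([1775, 31, 185]);
translate([74, 1545, 215]) cube([1775, 31, 185]);
translate([0, 74, 215]) cube([31, 1428, 185]);
translate([1892, 74, 215]) cube([31, 1428, 185]);
translate([127, 0, 400]) cube([70, 1576, 17]);
translate([250, 0, 400]) cube([70, 1576, 17]);
translate([373, 0, 400]) cube([70, 1576, 17]);
translate([496, 0, 400]) cube([70, 1576, 17]);
translate([619, 0, 400]) cube([70, 1576, 17]);
translate([742, 0, 400]) cube([70, 1576, 17]);
translate([865, 0, 400]) cube([70, 1576, 17]);
translate([988, 0, 400]) cube([70, 1576, 17]);
translate([1111, 0, 400]) cube([70, 1576, 17]);
translate([1234, 0, 400]) cube([70, 1576, 17]);
translate([1357, 0, 400]) cube([70, 1576, 17]);
translate([1480, 0, 400]) cube([70, 1576, 17]);
translate([1603, 0, 400]) cube([70, 1576, 17]);
translate([1726, 0, 400]) cube([70, 1576, 17]);


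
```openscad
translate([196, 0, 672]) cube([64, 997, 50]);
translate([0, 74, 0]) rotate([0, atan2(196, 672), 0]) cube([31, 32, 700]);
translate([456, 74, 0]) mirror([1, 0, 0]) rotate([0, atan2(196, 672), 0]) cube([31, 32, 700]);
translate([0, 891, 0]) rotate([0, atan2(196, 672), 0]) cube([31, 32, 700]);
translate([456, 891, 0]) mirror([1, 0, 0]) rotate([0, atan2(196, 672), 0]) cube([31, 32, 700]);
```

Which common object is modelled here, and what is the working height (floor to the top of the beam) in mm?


A sawhorse. The overall height is 722 mm.

A beam across two mirrored pairs of raked legs — a sawhorse. The beam's underside is at z = 672 (matching the legs' vertical rise in atan2(196, 672)) and the beam is 50 mm tall, so its top is at 672 + 50 = 722 mm. The raked legs top out at the beam's underside, so that is the highest point.


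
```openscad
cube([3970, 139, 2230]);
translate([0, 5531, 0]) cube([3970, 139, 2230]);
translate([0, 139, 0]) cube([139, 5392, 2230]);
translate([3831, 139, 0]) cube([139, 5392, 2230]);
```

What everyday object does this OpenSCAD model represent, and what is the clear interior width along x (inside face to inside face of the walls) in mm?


A house (or room) frame. The interior width is 3692 mm.

Four 2230 mm walls enclosing a rectangle with no floor or roof — a room or house frame. Outside width is 3970 mm and wall thickness is 139 mm, so the interior width is 3970 − 2 × 139 = 3692 mm.


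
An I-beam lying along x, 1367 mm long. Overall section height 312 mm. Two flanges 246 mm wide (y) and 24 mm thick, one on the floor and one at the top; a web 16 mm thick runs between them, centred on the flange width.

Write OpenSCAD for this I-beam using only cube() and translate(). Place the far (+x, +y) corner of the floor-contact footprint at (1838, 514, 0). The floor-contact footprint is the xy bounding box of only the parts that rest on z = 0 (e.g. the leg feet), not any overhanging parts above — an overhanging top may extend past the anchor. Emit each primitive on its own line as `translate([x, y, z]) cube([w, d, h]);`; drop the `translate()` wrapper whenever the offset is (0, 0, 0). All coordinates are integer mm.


translate([471, 268, 0]) cube([1367, 246, 24]);
translate([471, 383, 24]) cube([1367, 16, 264]);
translate([471, 268, 288]) cube([1367, 246, 24]);


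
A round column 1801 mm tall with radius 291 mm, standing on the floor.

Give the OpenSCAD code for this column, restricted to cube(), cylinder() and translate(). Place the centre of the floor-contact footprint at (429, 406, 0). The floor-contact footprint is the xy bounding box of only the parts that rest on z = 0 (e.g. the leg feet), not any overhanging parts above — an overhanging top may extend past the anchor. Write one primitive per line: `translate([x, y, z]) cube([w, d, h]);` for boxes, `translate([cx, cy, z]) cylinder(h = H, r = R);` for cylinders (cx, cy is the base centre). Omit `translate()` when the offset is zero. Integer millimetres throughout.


translate([429, 406, 0]) cylinder(h = 1801, r = 291);


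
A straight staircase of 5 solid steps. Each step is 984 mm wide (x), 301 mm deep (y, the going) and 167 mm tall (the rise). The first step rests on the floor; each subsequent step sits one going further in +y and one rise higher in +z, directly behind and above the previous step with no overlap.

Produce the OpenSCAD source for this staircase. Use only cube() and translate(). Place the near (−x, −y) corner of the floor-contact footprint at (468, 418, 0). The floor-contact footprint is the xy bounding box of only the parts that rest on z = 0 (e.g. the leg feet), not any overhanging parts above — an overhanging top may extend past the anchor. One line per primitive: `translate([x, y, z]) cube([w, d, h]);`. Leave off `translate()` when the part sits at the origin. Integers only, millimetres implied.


translate([468, 418, 0]) cube([984, 301, 167]);
translate([468, 719, 167]) cube([984, 301, 167]);
translate([468, 1020, 334]) cube([984, 301, 167]);
translate([468, 1321, 501]) cube([984, 301, 167]);
translate([468, 1622, 668]) cube([984, 301, 167]);


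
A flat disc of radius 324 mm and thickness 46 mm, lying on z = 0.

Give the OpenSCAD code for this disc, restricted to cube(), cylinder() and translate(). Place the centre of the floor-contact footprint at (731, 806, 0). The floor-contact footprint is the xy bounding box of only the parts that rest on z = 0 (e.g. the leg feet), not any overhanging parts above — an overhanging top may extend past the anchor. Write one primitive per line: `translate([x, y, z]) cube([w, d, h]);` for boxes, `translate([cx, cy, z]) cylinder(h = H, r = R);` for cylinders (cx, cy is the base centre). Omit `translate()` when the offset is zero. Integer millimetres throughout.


translate([731, 806, 0]) cylinder(h = 46, r = 324);


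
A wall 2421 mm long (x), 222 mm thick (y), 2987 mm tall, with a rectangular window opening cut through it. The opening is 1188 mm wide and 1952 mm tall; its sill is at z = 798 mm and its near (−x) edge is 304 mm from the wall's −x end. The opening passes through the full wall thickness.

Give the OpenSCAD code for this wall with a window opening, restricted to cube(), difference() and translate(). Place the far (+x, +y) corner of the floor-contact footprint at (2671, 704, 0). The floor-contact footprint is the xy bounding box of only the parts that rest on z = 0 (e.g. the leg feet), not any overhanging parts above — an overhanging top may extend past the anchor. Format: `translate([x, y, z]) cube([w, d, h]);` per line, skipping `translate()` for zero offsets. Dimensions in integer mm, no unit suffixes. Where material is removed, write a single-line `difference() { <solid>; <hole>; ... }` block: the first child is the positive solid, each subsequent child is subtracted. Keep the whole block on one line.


difference() { translate([250, 482, 0]) cube([2421, 222, 2987]); translate([554, 482, 798]) cube([1188, 222, 1952]); }


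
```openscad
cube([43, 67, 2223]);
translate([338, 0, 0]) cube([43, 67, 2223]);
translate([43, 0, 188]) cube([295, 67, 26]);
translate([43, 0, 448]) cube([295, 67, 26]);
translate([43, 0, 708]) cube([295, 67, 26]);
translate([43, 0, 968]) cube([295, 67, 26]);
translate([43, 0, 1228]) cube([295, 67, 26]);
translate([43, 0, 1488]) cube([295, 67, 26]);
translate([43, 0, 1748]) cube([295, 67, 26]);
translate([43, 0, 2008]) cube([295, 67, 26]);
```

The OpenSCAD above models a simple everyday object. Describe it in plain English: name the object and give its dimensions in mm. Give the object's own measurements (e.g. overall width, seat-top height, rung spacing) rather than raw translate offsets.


A straight ladder. Two 43×67 mm vertical rails, 2223 mm tall, stand 381 mm apart (outside-to-outside) with their front faces coplanar on the −y side. 8 rungs, each 67 mm deep and 26 mm tall, span between the inner faces of the rails, front faces flush with the rails. The lowest rung's underside is at z = 188 mm and rungs are spaced 260 mm apart (underside to underside).


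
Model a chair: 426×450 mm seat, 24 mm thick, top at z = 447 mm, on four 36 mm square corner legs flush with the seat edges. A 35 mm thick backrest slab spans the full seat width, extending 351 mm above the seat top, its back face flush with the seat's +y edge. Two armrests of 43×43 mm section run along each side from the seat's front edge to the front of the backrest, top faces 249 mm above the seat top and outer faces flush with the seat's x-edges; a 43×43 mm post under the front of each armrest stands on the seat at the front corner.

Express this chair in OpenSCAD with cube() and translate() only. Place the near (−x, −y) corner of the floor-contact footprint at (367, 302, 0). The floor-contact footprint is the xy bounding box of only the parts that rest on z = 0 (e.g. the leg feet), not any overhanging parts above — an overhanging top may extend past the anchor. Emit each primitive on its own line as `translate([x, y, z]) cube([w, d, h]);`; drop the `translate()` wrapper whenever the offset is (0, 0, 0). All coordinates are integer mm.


translate([367, 302, 423]) cube([426, 450, 24]);
translate([367, 302, 0]) cube([36, 36, 423]);
translate([757, 302, 0]) cube([36, 36, 423]);
translate([367, 716, 0]) cube([36, 36, 423]);
translate([757, 716, 0]) cube([36, 36, 423]);
translate([367, 717, 447]) cube([426, 35, 351]);
translate([367, 302, 653]) cube([43, 415, 43]);
translate([750, 302, 653]) cube([43, 415, 43]);
translate([367, 302, 447]) cube([43, 43, 206]);
translate([750, 302, 447]) cube([43, 43, 206]);


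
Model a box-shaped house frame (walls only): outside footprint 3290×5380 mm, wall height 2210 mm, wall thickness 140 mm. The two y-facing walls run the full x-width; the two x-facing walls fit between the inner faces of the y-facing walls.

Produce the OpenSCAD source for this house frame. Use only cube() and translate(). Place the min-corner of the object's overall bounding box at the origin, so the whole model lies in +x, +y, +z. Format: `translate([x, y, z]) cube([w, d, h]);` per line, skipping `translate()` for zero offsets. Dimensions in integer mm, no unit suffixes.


cube([3290, 140, 2210]);
translate([0, 5240, 0]) cube([3290, 140, 2210]);
translate([0, 140, 0]) cube([140, 5100, 2210]);
translate([3150, 140, 0]) cube([140, 5100, 2210]);


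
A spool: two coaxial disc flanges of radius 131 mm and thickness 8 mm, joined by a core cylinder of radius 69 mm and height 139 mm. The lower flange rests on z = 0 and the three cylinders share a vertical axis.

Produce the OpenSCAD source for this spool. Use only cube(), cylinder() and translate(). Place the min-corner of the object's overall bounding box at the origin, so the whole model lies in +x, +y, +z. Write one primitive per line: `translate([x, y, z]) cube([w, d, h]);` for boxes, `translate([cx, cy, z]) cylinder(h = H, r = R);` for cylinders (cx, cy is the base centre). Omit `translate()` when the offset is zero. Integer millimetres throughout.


translate([131, 131, 0]) cylinder(h = 8, r = 131);
translate([131, 131, 8]) cylinder(h = 139, r = 69);
translate([131, 131, 147]) cylinder(h = 8, r = 131);


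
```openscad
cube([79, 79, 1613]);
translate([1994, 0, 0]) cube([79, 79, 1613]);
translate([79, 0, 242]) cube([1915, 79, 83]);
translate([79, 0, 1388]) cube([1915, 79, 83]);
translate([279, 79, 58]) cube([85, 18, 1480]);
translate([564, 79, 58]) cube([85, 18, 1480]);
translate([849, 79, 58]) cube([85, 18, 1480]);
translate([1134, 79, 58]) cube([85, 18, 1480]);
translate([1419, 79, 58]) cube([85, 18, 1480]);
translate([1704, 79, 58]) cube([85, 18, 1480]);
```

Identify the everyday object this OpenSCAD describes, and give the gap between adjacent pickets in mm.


A fence section. The picket gap is 200 mm.

Two posts, two rails, 6 pickets — a fence section. Span 1915 mm holds 6 pickets of 85 mm with 7 equal gaps: ⌊(1915 − 6·85) / 7⌋ = 200 mm.


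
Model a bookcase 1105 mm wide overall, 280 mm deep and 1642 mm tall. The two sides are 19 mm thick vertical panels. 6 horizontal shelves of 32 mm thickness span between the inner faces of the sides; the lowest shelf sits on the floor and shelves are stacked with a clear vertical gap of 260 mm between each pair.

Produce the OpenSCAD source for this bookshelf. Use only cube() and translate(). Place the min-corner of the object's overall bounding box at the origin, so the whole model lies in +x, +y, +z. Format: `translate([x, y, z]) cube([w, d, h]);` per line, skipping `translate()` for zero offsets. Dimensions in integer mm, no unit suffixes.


cube([19, 280, 1642]);
translate([1086, 0, 0]) cube([19, 280, 1642]);
translate([19, 0, 0]) cube([1067, 280, 32]);
translate([19, 0, 292]) cube([1067, 280, 32]);
translate([19, 0, 584]) cube([1067, 280, 32]);
translate([19, 0, 876]) cube([1067, 280, 32]);
translate([19, 0, 1168]) cube([1067, 280, 32]);
translate([19, 0, 1460]) cube([1067, 280, 32]);


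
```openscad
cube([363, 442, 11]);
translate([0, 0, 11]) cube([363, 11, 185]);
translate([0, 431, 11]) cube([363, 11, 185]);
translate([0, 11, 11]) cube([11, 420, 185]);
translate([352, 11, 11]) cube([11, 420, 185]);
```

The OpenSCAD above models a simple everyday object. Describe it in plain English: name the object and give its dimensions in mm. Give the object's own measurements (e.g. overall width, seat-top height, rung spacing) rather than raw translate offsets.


An open-topped rectangular box: outside dimensions 363×442×196 mm, with a uniform wall and base thickness of 11 mm. The base is a full 363×442 slab on the floor; four walls sit on top of the base. The front and back walls (the −y and +y sides) span the full width; the two side walls fit between them.


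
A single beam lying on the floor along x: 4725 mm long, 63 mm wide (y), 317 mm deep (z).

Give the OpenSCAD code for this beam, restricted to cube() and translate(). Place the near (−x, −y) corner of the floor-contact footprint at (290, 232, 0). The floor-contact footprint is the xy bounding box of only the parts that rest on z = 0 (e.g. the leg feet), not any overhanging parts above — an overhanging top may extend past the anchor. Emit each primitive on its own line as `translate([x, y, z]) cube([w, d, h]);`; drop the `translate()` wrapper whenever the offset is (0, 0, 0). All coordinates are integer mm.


translate([290, 232, 0]) cube([4725, 63, 317]);


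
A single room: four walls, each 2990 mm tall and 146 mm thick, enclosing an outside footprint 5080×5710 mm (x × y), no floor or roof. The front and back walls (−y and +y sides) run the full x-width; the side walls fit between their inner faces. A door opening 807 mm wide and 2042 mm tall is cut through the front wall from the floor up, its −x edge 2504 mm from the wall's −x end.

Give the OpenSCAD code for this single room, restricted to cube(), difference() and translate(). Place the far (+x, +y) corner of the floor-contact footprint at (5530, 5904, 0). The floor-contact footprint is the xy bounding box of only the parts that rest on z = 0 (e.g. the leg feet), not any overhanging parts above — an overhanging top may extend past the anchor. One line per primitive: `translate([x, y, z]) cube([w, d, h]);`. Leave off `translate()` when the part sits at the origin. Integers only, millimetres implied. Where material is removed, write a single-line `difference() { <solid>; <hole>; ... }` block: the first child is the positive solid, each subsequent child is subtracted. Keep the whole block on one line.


difference() { translate([450, 194, 0]) cube([5080, 146, 2990]); translate([2954, 194, 0]) cube([807, 146, 2042]); }
translate([450, 5758, 0]) cube([5080, 146, 2990]);
translate([450, 340, 0]) cube([146, 5418, 2990]);
translate([5384, 340, 0]) cube([146, 5418, 2990]);


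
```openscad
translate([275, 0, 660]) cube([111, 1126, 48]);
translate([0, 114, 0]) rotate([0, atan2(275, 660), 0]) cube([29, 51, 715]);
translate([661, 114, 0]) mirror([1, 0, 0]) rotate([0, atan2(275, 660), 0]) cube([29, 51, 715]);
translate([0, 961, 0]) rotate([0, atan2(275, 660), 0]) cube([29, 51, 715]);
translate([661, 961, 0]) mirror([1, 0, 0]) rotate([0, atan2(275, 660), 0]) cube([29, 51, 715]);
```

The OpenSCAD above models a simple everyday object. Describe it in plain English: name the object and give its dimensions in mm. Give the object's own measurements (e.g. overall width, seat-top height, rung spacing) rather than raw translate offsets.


A sawhorse. A 111×1126×48 mm beam (x, y, z) sits on two A-frame leg pairs. Each pair is two raked legs of 29×51 mm section (51 mm along y) splaying symmetrically in x. Each leg rises 660 mm vertically over 275 mm of horizontal reach and is 715 mm long along its own axis. Every leg's outer bottom edge rests on the floor and its outer top edge meets a bottom edge of the beam — the left legs (tilting toward +x) meet the beam's −x bottom edge, the right legs (their mirror images, tilting toward −x) meet its +x bottom edge — so the leg tops tuck under the beam, the beam's underside is 660 mm above the floor, and the feet are 661 mm apart outside-to-outside with the beam centred between them. The two leg pairs are set in 114 mm from either end of the beam.


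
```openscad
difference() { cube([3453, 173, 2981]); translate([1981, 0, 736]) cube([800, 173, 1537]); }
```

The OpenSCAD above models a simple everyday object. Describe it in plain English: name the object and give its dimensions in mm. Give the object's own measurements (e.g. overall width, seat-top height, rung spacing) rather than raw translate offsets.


A wall 3453 mm long (x), 173 mm thick (y), 2981 mm tall, with a rectangular window opening cut through it. The opening is 800 mm wide and 1537 mm tall; its sill is at z = 736 mm and its near (−x) edge is 1981 mm from the wall's −x end. The opening passes through the full wall thickness.


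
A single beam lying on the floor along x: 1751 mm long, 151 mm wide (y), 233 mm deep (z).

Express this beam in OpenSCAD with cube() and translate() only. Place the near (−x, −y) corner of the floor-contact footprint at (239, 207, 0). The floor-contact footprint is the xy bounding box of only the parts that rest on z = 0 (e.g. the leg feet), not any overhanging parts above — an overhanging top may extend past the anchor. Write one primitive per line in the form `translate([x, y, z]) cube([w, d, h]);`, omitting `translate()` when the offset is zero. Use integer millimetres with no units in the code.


translate([239, 207, 0]) cube([1751, 151, 233]);


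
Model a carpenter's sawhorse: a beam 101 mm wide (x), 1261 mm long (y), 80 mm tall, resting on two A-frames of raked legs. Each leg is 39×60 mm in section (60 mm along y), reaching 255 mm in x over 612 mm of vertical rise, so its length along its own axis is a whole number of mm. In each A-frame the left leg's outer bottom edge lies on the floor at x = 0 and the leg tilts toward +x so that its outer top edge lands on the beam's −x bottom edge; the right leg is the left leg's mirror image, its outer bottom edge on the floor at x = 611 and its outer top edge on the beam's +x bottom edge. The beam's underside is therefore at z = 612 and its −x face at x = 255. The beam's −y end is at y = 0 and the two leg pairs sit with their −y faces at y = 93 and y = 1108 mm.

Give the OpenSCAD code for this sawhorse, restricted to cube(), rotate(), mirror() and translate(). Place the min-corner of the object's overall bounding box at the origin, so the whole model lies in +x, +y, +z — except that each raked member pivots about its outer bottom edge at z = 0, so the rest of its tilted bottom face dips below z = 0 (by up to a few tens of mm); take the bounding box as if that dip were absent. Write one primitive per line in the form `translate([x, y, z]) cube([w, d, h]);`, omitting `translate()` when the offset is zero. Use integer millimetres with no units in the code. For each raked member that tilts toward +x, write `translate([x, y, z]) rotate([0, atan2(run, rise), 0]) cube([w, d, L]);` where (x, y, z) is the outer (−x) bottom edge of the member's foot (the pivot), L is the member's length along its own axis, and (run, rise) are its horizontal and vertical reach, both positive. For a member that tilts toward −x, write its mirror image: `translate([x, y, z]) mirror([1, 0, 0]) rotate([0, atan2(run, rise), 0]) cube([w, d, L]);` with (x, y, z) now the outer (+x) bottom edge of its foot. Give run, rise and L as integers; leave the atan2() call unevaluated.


translate([255, 0, 612]) cube([101, 1261, 80]);
translate([0, 93, 0]) rotate([0, atan2(255, 612), 0]) cube([39, 60, 663]);
translate([611, 93, 0]) mirror([1, 0, 0]) rotate([0, atan2(255, 612), 0]) cube([39, 60, 663]);
translate([0, 1108, 0]) rotate([0, atan2(255, 612), 0]) cube([39, 60, 663]);
translate([611, 1108, 0]) mirror([1, 0, 0]) rotate([0, atan2(255, 612), 0]) cube([39, 60, 663]);


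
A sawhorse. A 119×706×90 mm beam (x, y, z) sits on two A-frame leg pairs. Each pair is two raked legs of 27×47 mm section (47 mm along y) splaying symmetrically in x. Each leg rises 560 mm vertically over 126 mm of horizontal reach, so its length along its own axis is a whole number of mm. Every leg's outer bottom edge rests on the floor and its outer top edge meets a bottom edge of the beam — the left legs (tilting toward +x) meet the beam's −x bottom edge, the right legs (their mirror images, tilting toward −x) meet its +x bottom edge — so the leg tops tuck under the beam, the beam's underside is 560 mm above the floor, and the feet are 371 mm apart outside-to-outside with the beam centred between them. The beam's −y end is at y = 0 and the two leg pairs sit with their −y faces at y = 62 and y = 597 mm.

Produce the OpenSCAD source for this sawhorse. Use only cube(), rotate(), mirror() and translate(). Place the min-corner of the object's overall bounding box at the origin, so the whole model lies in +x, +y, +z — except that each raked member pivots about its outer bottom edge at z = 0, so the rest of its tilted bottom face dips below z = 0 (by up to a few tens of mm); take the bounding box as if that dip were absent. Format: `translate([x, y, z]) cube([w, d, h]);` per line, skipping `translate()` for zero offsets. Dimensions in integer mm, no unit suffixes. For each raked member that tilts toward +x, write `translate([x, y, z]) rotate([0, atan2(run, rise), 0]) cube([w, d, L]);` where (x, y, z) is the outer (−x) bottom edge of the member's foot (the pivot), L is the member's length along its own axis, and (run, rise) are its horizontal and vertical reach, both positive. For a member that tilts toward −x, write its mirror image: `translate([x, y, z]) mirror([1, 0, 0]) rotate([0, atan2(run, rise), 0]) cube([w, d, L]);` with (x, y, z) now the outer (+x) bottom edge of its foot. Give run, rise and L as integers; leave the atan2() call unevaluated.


// leg length = √(126² + 560²) = 574
// right-leg outer foot x = 2·126 + 119 = 371
// beam min-corner = (126, 0, 560)
translate([126, 0, 560]) cube([119, 706, 90]);
translate([0, 62, 0]) rotate([0, atan2(126, 560), 0]) cube([27, 47, 574]);
translate([371, 62, 0]) mirror([1, 0, 0]) rotate([0, atan2(126, 560), 0]) cube([27, 47, 574]);
translate([0, 597, 0]) rotate([0, atan2(126, 560), 0]) cube([27, 47, 574]);
translate([371, 597, 0]) mirror([1, 0, 0]) rotate([0, atan2(126, 560), 0]) cube([27, 47, 574]);


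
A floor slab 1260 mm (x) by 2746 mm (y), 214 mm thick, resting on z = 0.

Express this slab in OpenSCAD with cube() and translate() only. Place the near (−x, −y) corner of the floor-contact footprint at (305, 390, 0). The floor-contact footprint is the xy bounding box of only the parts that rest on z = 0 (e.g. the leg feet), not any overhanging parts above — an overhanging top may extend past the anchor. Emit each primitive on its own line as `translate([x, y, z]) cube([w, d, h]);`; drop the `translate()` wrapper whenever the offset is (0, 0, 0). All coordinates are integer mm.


translate([305, 390, 0]) cube([1260, 2746, 214]);


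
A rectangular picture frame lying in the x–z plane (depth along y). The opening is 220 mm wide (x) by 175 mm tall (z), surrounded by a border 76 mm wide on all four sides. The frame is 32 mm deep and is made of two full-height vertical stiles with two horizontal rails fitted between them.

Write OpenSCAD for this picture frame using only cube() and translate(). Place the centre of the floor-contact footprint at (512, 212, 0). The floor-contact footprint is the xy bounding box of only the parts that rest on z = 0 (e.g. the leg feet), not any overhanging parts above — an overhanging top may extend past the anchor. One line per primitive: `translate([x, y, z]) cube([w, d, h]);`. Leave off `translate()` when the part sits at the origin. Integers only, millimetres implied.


translate([326, 196, 0]) cube([76, 32, 327]);
translate([622, 196, 0]) cube([76, 32, 327]);
translate([402, 196, 0]) cube([220, 32, 76]);
translate([402, 196, 251]) cube([220, 32, 76]);


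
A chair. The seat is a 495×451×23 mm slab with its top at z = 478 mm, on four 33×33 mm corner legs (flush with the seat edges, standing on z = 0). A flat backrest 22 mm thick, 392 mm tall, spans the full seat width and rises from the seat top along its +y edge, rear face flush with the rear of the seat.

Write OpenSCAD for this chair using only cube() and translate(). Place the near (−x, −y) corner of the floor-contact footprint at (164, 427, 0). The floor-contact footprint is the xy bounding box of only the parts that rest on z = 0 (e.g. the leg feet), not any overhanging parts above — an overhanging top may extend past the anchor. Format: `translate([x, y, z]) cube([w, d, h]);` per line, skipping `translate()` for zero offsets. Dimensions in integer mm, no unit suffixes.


// leg_h = 478 - 23 = 455
translate([164, 427, 455]) cube([495, 451, 23]);
translate([164, 427, 0]) cube([33, 33, 455]);
translate([626, 427, 0]) cube([33, 33, 455]);
translate([164, 845, 0]) cube([33, 33, 455]);
translate([626, 845, 0]) cube([33, 33, 455]);
translate([164, 856, 478]) cube([495, 22, 392]);
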